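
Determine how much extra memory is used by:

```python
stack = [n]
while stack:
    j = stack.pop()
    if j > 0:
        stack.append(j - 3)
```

Space complexity: O(1).
Only a constant amount of auxiliary storage is used; nothing grows with n.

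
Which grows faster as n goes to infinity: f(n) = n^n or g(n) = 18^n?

f(n) = n^n grows faster: n^n / 18^n = (n/18)^n -> infinity once n > 18.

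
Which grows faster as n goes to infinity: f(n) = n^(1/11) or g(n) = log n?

f(n) = n^(1/11) grows faster: any positive power of n dominates log n.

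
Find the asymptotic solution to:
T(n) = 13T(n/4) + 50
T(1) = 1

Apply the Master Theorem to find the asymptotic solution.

a=13, b=4, f(n)=50. log_4(13) = 1.85. Case 1 of Master Theorem: T(n) = O(n^1.85).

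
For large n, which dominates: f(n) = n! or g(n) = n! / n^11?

f(n) = n! grows faster: the ratio n!/(n!/n^11) = n^11 -> infinity.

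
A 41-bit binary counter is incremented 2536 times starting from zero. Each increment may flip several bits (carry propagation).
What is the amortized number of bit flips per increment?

Bit i flips on every 2^i-th increment, so over 2536 increments bit i flips floor(2536/2^i) times. Summing over i: total flips < 2 * 2536. Amortized: < 2 = O(1) per increment.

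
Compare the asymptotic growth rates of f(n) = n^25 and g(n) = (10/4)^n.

g(n) = (10/4)^n grows faster: (10/4)^n is exponential with base 10/4 > 1, dominating every polynomial.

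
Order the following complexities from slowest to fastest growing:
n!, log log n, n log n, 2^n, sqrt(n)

Ordered by growth rate: log log n < sqrt(n) < n log n < 2^n < n!.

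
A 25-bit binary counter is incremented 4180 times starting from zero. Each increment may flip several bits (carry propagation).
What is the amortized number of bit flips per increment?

Bit i flips on every 2^i-th increment, so over 4180 increments bit i flips floor(4180/2^i) times. Summing over i: total flips < 2 * 4180. Amortized: < 2 = O(1) per increment.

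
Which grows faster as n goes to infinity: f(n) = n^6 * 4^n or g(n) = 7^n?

g(n) = 7^n grows faster: 7^n / (n^6 4^n) = (7/4)^n / n^6 -> infinity since 7/4 > 1.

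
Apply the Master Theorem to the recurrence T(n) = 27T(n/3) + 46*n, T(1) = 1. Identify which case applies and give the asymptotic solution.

a=27, b=3, f(n)=46*n.
log_3(27) = 3 > 1.
Since f(n) = O(n^1) is polynomially smaller than n^3, Case 1 applies.
T(n) = Theta(n^3).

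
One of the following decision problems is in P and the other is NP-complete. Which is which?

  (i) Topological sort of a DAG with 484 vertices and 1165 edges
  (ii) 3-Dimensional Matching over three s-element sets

(i) is P: DFS-based topological sort runs in O(V+E).
(ii) is NP-complete: one of Karp's 21 NP-complete problems.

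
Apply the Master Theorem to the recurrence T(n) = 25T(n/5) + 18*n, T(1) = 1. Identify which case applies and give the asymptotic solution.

a=25, b=5, f(n)=18*n.
log_5(25) = 2 > 1.
Since f(n) = O(n^1) is polynomially smaller than n^2, Case 1 applies.
T(n) = Theta(n^2).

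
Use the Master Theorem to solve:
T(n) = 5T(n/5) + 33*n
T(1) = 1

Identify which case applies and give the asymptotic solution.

a=5, b=5, f(n)=33*n.
log_5(5) = 1, so n^(log_b(a)) = n.
f(n) = Theta(n), so Case 2 applies.
T(n) = Theta(n log n).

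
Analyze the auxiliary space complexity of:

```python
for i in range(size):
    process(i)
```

Space complexity: O(1).
Only a constant amount of auxiliary storage is used; nothing grows with n.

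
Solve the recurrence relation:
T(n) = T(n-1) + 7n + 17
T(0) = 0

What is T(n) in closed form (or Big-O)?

Dominant term in sum is 7*sum(i, i=1..n) = 7*n*(n+1)/2 = O(n^2).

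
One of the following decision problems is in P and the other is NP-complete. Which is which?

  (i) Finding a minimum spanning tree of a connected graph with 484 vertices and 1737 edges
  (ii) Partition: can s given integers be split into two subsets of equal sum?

(i) is P: Kruskal's / Prim's algorithms run in polynomial time.
(ii) is NP-complete: Subset Sum reduces to it (one of Karp's 21 NP-complete problems).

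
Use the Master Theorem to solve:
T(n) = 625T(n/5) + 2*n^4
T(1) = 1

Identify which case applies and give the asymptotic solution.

a=625, b=5, f(n)=2*n^4.
log_5(625) = 4, so n^(log_b(a)) = n^4.
f(n) = Theta(n^4), so Case 2 applies.
T(n) = Theta(n^4 log n).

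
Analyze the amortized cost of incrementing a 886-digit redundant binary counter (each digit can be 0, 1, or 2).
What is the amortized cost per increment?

A redundant counter on 886 digits allows digit values 0, 1, 2. Increment adds 1 to the least significant digit and carries any 2 to a 0 plus +1 on the next digit. With potential Phi = (number of 2-digits), each increment does O(1) actual work plus a chain of carries, each of which decreases Phi by 1. Amortized O(1).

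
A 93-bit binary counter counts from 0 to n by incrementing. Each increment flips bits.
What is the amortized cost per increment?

Bit i flips every 2^i increments. Total flips over n increments: sum_{i=0}^{93} n/2^i < 2n. Amortized cost: 2n/n = O(1).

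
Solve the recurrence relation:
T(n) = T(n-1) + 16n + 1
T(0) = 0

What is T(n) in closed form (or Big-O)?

Dominant term in sum is 16*sum(i, i=1..n) = 16*n*(n+1)/2 = O(n^2).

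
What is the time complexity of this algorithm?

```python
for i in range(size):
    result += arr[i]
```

Time complexity: O(n).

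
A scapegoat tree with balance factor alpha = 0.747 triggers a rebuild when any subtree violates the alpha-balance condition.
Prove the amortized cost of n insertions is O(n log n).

Define potential Phi = c * sum of |size(left(v)) - size(right(v))| over all nodes. An insertion at depth d costs O(d) = O(log n) and increases Phi by O(log n). When a rebuild of subtree of size s occurs, it costs O(s) but reduces Phi by Omega(s). With alpha = 0.747, between rebuilds Omega(s) insertions must occur. Amortized cost per insertion: O(log n).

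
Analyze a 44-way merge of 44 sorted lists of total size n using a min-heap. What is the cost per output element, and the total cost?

Maintain a min-heap of size 44 holding the current head of each list. Each output step does one extract-min (O(log 44)) and one insert of that list's next element (O(log 44)). Each of the n elements passes through the heap exactly once, so the total cost is O(n log 44), i.e. O(log 44) per output element.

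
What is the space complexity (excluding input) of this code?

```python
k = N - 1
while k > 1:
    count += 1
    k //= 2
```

Space complexity: O(1).
Only a constant amount of auxiliary storage is used; nothing grows with n.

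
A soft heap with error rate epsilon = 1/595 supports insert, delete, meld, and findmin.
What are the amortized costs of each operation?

Soft heaps (Chazelle) allow up to an epsilon = 1/595 fraction of elements to have corrupted (raised) keys. Insert is O(log(1/epsilon)) = O(log 595) amortized -- the structure maintains heap-ordered binary trees of rank bounded by O(log(1/epsilon)). Meld concatenates root lists: O(1) amortized. Delete and findmin are O(1) amortized.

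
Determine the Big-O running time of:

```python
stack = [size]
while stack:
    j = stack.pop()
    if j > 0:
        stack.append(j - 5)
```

Time complexity: O(n).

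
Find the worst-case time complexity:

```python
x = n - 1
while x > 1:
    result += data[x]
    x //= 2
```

Time complexity: O(log n).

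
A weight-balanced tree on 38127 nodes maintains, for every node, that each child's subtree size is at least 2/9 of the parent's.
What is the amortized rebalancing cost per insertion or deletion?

With balance ratio 2/9, tree height is O(log_{9/2}(38127)) = O(log n). A rebalance at a node of size s costs O(s) but requires Omega(s) updates in that subtree to retrigger. Summed over the O(log n) ancestors of the touched leaf, amortized rebalancing is O(log n).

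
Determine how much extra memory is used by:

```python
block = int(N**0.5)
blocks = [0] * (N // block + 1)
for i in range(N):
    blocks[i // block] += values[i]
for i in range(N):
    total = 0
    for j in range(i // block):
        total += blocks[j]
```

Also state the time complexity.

Space complexity: O(sqrt(n)).
Storage scales with sqrt(n).
Time complexity: O(n * sqrt(n)).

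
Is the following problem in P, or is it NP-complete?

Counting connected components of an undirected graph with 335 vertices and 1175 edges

This problem is in P: BFS/DFS visits each vertex and edge once: O(V+E).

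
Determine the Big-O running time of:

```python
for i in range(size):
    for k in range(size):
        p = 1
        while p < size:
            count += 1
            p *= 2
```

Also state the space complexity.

Time complexity: O(n^2 log n).
Space complexity: O(1).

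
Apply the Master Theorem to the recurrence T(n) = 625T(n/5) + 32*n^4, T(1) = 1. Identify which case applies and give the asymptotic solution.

a=625, b=5, f(n)=32*n^4.
log_5(625) = 4, so n^(log_b(a)) = n^4.
f(n) = Theta(n^4), so Case 2 applies.
T(n) = Theta(n^4 log n).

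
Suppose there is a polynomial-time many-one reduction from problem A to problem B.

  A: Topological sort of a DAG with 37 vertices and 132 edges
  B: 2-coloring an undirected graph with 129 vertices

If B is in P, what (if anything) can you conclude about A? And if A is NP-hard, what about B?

A poly-time reduction A <=_p B means any A-instance can be transformed to a B-instance in poly time.
If B is in P: compose the reduction with B's poly-time algorithm to solve A in poly time, so A is in P.
If A is NP-hard: every NP problem reduces to A, which reduces to B; composing reductions, every NP problem reduces to B, so B is NP-hard.
(Here in fact A is P and B is P.)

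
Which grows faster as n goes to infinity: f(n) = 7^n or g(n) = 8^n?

g(n) = 8^n grows faster: (8/7)^n -> infinity since 8/7 > 1.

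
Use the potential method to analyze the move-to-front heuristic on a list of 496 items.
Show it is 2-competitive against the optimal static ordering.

Let Phi = number of inversions between the MTF list and the optimal static list (0 <= Phi <= C(496,2)). Accessing an element at MTF position k and optimal position j: the move-to-front destroys all k-1 inversions in front of it that are not in front in optimal (>= k-j of them) and creates at most j-1 new ones. Amortized cost <= k + (j-1) - (k-j) = 2j - 1 <= 2 * optimal cost.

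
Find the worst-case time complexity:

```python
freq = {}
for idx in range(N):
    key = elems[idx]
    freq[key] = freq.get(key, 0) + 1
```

Time complexity: O(n).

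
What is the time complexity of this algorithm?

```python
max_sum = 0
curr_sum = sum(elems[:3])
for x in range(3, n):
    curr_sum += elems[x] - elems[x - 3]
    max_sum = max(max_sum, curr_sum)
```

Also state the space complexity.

Time complexity: O(n).
Space complexity: O(1).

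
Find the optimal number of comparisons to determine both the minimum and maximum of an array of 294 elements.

Naive approach: 586 comparisons (293 for max + 293 for min).
Optimal: Compare elements in pairs first (floor(n/2) = 147 comparisons), then find max among winners and min among losers (146 comparisons each).
Total: ceil(3n/2) - 2 = 439 comparisons. An adversary argument shows this is also a lower bound.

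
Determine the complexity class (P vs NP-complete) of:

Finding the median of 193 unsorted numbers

This problem is in P: linear-time selection (median-of-medians) runs in O(n).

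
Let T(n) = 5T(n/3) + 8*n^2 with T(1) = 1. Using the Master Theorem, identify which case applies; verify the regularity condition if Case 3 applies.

a=5, b=3, f(n)=8*n^2.
log_3(5) = 1.465 < 2.
f(n) = Omega(n^(1.465+epsilon)) for some epsilon > 0, so Case 3 is the candidate.
Regularity: a*f(n/b) = 5*8*(n/3)^2 = (5/9)*8*n^2 <= c*f(n) with c = 5/9 < 1. Satisfied.
Case 3: T(n) = Theta(n^2).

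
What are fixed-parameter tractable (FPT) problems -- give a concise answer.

A problem parameterized by k is FPT if it can be solved in time f(k) * n^O(1), where f is any computable function of k alone. Vertex Cover parameterized by solution size k is FPT: O(2^k * n). The W-hierarchy (W[1], W[2], ...) classifies parameterized problems by hardness; Clique parameterized by clique size is W[1]-complete.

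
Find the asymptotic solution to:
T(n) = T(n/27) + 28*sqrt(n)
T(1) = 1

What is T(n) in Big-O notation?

Each level contributes sqrt(n/27^k). Geometric series with ratio 1/sqrt(27) < 1 sums to O(sqrt(n)).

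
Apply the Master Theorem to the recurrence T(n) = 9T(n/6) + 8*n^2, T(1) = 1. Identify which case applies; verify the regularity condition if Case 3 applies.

a=9, b=6, f(n)=8*n^2.
log_6(9) = 1.226 < 2.
f(n) = Omega(n^(1.226+epsilon)) for some epsilon > 0, so Case 3 is the candidate.
Regularity: a*f(n/b) = 9*8*(n/6)^2 = (9/36)*8*n^2 <= c*f(n) with c = 9/36 < 1. Satisfied.
Case 3: T(n) = Theta(n^2).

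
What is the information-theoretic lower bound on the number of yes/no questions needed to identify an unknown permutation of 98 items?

There are 98! = 9426890448883247745626185743057242473809693764078951663494238777294707070023223798882976159207729119823605850588608460429412647567360000000000000000000000 permutations. Each yes/no question gives at most 1 bit, so at least ceil(log_2(9426890448883247745626185743057242473809693764078951663494238777294707070023223798882976159207729119823605850588608460429412647567360000000000000000000000)) = 512 questions are needed.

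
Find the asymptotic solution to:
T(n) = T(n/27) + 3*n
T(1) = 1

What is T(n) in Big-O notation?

Geometric series: 3*n*(1 + 1/27 + 1/27^2 + ...) = O(n). T(n) = O(n).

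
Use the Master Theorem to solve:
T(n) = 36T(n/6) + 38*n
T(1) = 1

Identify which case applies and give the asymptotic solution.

a=36, b=6, f(n)=38*n.
log_6(36) = 2 > 1.
Since f(n) = O(n^1) is polynomially smaller than n^2, Case 1 applies.
T(n) = Theta(n^2).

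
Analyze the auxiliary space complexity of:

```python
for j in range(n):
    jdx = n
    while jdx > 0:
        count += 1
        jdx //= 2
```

Space complexity: O(1).
Only a constant amount of auxiliary storage is used; nothing grows with n.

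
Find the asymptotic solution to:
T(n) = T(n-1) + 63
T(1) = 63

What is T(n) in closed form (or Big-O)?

Unrolling: T(n) = T(n-1) + 63 = T(n-2) + 2*63 = ... = T(1) + (n-1)*63 = 63 + (n-1)*63 = 63n.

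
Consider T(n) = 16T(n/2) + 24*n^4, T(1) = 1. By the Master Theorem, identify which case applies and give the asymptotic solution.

a=16, b=2, f(n)=24*n^4.
log_2(16) = 4, so n^(log_b(a)) = n^4.
f(n) = Theta(n^4), so Case 2 applies.
T(n) = Theta(n^4 log n).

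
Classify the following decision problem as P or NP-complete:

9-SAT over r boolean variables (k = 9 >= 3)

This problem is NP-complete: 3-SAT is NP-complete (Cook-Levin); k-SAT for k>=3 reduces from 3-SAT.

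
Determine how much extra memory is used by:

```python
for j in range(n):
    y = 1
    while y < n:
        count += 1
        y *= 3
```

Space complexity: O(1).
Only a constant amount of auxiliary storage is used; nothing grows with n.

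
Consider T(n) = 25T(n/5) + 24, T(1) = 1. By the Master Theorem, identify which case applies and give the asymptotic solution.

a=25, b=5, f(n)=24.
log_5(25) = 2 > 0.
Since f(n) = O(n^0) is polynomially smaller than n^2, Case 1 applies.
T(n) = Theta(n^2).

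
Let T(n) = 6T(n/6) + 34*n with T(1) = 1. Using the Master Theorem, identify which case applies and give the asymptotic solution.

a=6, b=6, f(n)=34*n.
log_6(6) = 1, so n^(log_b(a)) = n.
f(n) = Theta(n), so Case 2 applies.
T(n) = Theta(n log n).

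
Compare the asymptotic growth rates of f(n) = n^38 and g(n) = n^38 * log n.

g(n) = n^38 * log n grows faster: extra log n factor -> infinity.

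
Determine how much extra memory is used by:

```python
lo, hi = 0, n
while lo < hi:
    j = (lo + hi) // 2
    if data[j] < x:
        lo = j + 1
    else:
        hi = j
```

Space complexity: O(1).
Only a constant amount of auxiliary storage is used; nothing grows with n.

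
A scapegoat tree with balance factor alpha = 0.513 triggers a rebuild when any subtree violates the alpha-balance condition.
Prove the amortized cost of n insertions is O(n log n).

Define potential Phi = c * sum of |size(left(v)) - size(right(v))| over all nodes. An insertion at depth d costs O(d) = O(log n) and increases Phi by O(log n). When a rebuild of subtree of size s occurs, it costs O(s) but reduces Phi by Omega(s). With alpha = 0.513, between rebuilds Omega(s) insertions must occur. Amortized cost per insertion: O(log n).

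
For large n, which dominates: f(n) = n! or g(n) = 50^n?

f(n) = n! grows faster: n!/50^n -> infinity by Stirling.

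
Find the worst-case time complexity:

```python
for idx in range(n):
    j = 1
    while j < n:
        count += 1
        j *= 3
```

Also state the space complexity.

Time complexity: O(n log n).
Space complexity: O(1).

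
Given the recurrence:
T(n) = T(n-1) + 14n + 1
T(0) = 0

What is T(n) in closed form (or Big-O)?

Dominant term in sum is 14*sum(i, i=1..n) = 14*n*(n+1)/2 = O(n^2).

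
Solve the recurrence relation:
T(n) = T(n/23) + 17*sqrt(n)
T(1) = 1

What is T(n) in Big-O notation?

Each level contributes sqrt(n/23^k). Geometric series with ratio 1/sqrt(23) < 1 sums to O(sqrt(n)).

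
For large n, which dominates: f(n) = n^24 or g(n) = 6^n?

g(n) = 6^n grows faster: any exponential with base > 1 dominates every polynomial.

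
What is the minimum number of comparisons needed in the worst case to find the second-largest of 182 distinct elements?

Lower bound: finding the max needs 182-1 comparisons. By the adversary weight-doubling argument, the max must personally win >= ceil(log_2(182)) = 8 comparisons; the 2nd-largest is among those 8 losers, needing 8-1 more comparisons. Total >= 182-1 + 8-1 = 188. A balanced knockout tournament achieves this.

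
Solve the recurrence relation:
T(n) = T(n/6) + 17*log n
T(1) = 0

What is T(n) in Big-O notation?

Each of the log_6(n) levels adds O(log n). T(n) = O(log^2 n).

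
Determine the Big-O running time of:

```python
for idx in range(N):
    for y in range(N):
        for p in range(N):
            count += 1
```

Time complexity: O(n^3).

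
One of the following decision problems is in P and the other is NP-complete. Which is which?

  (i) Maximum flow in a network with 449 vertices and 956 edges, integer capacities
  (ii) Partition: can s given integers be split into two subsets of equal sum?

(i) is P: Edmonds-Karp / push-relabel run in polynomial time.
(ii) is NP-complete: Subset Sum reduces to it (one of Karp's 21 NP-complete problems).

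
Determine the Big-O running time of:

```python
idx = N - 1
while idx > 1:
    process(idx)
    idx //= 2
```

Time complexity: O(log n).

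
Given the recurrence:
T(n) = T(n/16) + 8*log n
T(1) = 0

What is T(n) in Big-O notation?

Each of the log_16(n) levels adds O(log n). T(n) = O(log^2 n).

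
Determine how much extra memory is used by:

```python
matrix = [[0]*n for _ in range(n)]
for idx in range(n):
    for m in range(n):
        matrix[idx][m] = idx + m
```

Space complexity: O(n^2).
A 2D structure of size n x n is allocated.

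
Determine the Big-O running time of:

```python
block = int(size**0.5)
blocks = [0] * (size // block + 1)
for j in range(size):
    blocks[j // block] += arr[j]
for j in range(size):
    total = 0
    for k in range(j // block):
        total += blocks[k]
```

Time complexity: O(n * sqrt(n)).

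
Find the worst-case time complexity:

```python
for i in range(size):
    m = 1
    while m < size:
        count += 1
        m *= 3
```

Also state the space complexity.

Time complexity: O(n log n).
Space complexity: O(1).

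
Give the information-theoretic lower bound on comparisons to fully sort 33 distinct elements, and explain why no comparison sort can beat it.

A comparison sort is a binary decision tree whose leaves are the 33! = 8683317618811886495518194401280000000 possible output permutations. A binary tree with L leaves has height >= ceil(log_2(L)). So any comparison sort needs >= ceil(log_2(33!)) = 123 comparisons in the worst case.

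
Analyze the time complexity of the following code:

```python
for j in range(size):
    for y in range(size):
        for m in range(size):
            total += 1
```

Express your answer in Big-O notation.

Time complexity: O(n^3).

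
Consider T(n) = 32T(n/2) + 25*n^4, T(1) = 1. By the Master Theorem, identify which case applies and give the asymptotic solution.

a=32, b=2, f(n)=25*n^4.
log_2(32) = 5 > 4.
Since f(n) = O(n^4) is polynomially smaller than n^5, Case 1 applies.
T(n) = Theta(n^5).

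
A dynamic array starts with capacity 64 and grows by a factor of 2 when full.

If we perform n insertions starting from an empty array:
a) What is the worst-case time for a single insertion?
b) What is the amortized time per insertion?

(a) Worst-case single insertion: O(n) -- when the array is full at capacity c, the resize copies all c elements, and c can be Theta(n).
(b) Resizes happen at sizes 64, 128, 256, ... Total copy cost for n insertions: 64 + 128 + ... = O(n) (geometric series with ratio 1/2). Amortized cost per insertion: O(n)/n = O(1).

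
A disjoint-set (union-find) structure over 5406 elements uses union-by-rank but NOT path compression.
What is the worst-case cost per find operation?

Union-by-rank alone keeps every tree's height <= log_2(5406) ~= 12.4. Each find traverses from a node to its root, costing O(height) = O(log n). Without path compression this bound is tight.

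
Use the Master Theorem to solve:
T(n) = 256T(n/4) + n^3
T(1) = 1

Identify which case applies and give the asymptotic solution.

a=256, b=4, f(n)=n^3.
log_4(256) = 4 > 3.
Since f(n) = O(n^3) is polynomially smaller than n^4, Case 1 applies.
T(n) = Theta(n^4).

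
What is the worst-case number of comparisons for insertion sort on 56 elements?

Insertion sort on reverse-sorted input: 1 + 2 + ... + (56-1) = 1540 comparisons.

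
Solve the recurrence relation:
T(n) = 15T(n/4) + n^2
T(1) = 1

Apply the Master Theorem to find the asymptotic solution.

a=15, b=4, f(n)=n^2. log_4(15) = 1.953 < 2. Case 3: T(n) = O(n^2).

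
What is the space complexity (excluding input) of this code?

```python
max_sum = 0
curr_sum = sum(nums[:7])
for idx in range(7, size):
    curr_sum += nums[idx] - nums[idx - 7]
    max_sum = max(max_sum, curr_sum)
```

Space complexity: O(1).
Only a constant amount of auxiliary storage is used; nothing grows with n.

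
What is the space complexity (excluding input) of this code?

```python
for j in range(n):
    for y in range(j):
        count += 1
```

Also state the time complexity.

Space complexity: O(1).
Only a constant amount of auxiliary storage is used; nothing grows with n.
Time complexity: O(n^2).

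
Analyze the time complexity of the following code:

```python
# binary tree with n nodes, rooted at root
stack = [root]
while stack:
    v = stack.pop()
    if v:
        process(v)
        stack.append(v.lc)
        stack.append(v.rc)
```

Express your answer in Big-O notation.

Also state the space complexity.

Time complexity: O(n).
Space complexity: O(n).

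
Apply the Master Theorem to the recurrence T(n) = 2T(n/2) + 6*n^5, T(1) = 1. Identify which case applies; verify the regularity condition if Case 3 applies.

a=2, b=2, f(n)=6*n^5.
log_2(2) = 1 < 5.
f(n) = Omega(n^(1+epsilon)) for some epsilon > 0, so Case 3 is the candidate.
Regularity: a*f(n/b) = 2*6*(n/2)^5 = (2/32)*6*n^5 <= c*f(n) with c = 2/32 < 1. Satisfied.
Case 3: T(n) = Theta(n^5).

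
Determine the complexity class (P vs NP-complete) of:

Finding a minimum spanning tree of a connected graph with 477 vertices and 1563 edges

This problem is in P: Kruskal's / Prim's algorithms run in polynomial time.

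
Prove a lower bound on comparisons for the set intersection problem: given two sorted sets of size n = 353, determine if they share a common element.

For two sorted arrays of size n = 353, any correct algorithm must examine Omega(n) elements. If fewer are examined, an adversary places a common element in an unexamined gap. A merge-based scan achieves O(n), so the bound is tight.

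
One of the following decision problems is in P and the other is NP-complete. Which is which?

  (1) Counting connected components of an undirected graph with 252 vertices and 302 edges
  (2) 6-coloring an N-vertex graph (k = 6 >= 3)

(1) is P: BFS/DFS visits each vertex and edge once: O(V+E).
(2) is NP-complete: graph k-coloring for k>=3 is NP-complete by reduction from 3-SAT.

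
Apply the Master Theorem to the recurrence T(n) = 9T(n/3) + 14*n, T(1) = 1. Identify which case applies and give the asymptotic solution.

a=9, b=3, f(n)=14*n.
log_3(9) = 2 > 1.
Since f(n) = O(n^1) is polynomially smaller than n^2, Case 1 applies.
T(n) = Theta(n^2).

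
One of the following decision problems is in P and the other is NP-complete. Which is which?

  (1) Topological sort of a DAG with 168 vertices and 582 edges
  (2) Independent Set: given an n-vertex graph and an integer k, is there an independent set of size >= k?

(1) is P: DFS-based topological sort runs in O(V+E).
(2) is NP-complete: complement of Clique (with k part of the input).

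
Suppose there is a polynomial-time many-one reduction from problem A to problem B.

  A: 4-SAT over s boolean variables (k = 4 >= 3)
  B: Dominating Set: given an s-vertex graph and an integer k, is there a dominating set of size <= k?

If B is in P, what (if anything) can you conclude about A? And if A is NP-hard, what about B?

A poly-time reduction A <=_p B means any A-instance can be transformed to a B-instance in poly time.
If B is in P: compose the reduction with B's poly-time algorithm to solve A in poly time, so A is in P.
If A is NP-hard: every NP problem reduces to A, which reduces to B; composing reductions, every NP problem reduces to B, so B is NP-hard.
(Here in fact A is NP-complete and B is NP-complete.)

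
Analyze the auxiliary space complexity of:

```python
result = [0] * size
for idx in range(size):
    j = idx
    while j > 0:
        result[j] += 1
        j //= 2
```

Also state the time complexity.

Space complexity: O(n).
Auxiliary storage grows linearly with the input size n in the worst case.
Time complexity: O(n log n).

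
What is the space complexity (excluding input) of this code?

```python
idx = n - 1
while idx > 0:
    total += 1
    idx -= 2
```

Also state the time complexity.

Space complexity: O(1).
Only a constant amount of auxiliary storage is used; nothing grows with n.
Time complexity: O(n).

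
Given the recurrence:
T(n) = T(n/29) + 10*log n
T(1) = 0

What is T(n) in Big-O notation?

Each of the log_29(n) levels adds O(log n). T(n) = O(log^2 n).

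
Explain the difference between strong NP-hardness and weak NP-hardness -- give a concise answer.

A problem is strongly NP-hard if it remains NP-hard even when all numbers in the input are bounded by a polynomial in the input length. A weakly NP-hard problem admits a pseudopolynomial algorithm. Subset Sum is weakly NP-hard (has O(nW) DP). 3-SAT is strongly NP-hard (no numeric parameters).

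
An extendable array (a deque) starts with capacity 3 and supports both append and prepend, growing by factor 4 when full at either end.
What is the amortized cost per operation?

Growth at either end copies all elements; capacities form a geometric sequence with ratio 4, so total copy cost over n operations is O(n) (two geometric series). Amortized O(1).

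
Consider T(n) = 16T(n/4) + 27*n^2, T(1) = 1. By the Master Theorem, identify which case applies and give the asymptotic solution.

a=16, b=4, f(n)=27*n^2.
log_4(16) = 2, so n^(log_b(a)) = n^2.
f(n) = Theta(n^2), so Case 2 applies.
T(n) = Theta(n^2 log n).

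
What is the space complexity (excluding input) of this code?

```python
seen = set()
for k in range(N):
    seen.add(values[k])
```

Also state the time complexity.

Space complexity: O(n).
Auxiliary storage grows linearly with the input size n in the worst case.
Time complexity: O(n).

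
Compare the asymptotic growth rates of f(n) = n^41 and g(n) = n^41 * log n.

g(n) = n^41 * log n grows faster: extra log n factor -> infinity.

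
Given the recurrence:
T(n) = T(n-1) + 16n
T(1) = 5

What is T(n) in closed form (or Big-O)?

Unrolling: T(n) = 5 + 16*(2 + 3 + ... + n) = 5 + 16*(n(n+1)/2 - 1) = O(n^2).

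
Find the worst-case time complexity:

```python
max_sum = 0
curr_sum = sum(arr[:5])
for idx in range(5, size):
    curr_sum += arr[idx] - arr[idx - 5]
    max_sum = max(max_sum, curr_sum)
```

Time complexity: O(n).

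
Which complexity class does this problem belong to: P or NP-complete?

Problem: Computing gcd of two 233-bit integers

This problem is in P: the Euclidean algorithm runs in polynomial time in the bit-length.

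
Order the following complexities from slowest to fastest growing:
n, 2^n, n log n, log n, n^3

Ordered by growth rate: log n < n < n log n < n^3 < 2^n.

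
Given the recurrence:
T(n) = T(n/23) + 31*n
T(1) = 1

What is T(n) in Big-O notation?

Geometric series: 31*n*(1 + 1/23 + 1/23^2 + ...) = O(n). T(n) = O(n).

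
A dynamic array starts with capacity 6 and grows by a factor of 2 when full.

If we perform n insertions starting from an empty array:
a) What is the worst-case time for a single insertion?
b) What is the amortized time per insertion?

(a) Worst-case single insertion: O(n) -- when the array is full at capacity c, the resize copies all c elements, and c can be Theta(n).
(b) Resizes happen at sizes 6, 12, 24, ... Total copy cost for n insertions: 6 + 12 + ... = O(n) (geometric series with ratio 1/2). Amortized cost per insertion: O(n)/n = O(1).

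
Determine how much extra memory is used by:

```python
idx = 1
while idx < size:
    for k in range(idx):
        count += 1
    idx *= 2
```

Space complexity: O(1).
Only a constant amount of auxiliary storage is used; nothing grows with n.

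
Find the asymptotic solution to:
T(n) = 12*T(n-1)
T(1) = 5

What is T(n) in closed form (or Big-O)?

Each step multiplies by 12. T(n) = T(1)*12^(n-1) = 5*12^(n-1).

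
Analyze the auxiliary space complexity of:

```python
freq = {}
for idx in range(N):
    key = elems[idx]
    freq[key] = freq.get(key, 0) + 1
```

Space complexity: O(n).
Auxiliary storage grows linearly with the input size n in the worst case.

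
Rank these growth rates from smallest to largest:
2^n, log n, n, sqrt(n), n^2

Ordered by growth rate: log n < sqrt(n) < n < n^2 < 2^n.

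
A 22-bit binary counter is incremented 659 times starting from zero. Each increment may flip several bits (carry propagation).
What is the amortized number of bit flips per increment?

Bit i flips on every 2^i-th increment, so over 659 increments bit i flips floor(659/2^i) times. Summing over i: total flips < 2 * 659. Amortized: < 2 = O(1) per increment.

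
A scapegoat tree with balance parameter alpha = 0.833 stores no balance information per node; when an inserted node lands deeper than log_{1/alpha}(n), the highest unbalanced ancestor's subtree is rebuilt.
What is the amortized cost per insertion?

Search/insert path is O(log n). A rebuild of a subtree of size s costs O(s), but with alpha = 0.833 at least Omega(s) insertions must have occurred in that subtree since its last rebuild. Charging O(1) of the rebuild to each such insertion gives O(log n) amortized.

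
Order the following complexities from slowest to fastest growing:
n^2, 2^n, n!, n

Ordered by growth rate: n < n^2 < 2^n < n!.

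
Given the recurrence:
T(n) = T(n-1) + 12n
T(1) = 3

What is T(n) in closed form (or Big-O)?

Unrolling: T(n) = 3 + 12*(2 + 3 + ... + n) = 3 + 12*(n(n+1)/2 - 1) = O(n^2).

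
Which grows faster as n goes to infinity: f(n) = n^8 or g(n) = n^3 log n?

f(n) = n^8 grows faster: n^8 / (n^3 log n) = n^5/log n -> infinity.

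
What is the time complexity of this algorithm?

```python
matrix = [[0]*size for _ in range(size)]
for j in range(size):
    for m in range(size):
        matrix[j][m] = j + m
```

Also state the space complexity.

Time complexity: O(n^2).
Space complexity: O(n^2).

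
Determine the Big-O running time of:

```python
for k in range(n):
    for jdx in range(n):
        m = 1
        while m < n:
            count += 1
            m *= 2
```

Time complexity: O(n^2 log n).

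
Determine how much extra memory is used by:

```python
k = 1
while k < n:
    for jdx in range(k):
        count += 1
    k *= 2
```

Space complexity: O(1).
Only a constant amount of auxiliary storage is used; nothing grows with n.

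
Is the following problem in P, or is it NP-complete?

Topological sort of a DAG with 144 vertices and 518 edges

This problem is in P: DFS-based topological sort runs in O(V+E).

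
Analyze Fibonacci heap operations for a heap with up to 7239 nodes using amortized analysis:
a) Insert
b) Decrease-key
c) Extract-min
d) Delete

Fibonacci heaps use lazy consolidation. Potential function Phi = t + 2m (t = number of trees, m = marked nodes).
- Insert: O(1) actual, Delta Phi = +1 (one new tree) => O(1) amortized.
- Decrease-key: with c cascading cuts, actual cost is O(c); Delta Phi <= c - 2(c-1) + 2 = 4 - c (c new trees; >= c-1 marks cleared; <= 1 new mark). Amortized O(c) + (4 - c) = O(1).
- Extract-min: O(D(n) + t) actual; consolidation drops t to <= D(n)+1, so Delta Phi pays for the t term. D(n) = O(log n) for n = 7239 => O(log n) amortized.
- Delete: decrease-key to -inf then extract-min = O(log n).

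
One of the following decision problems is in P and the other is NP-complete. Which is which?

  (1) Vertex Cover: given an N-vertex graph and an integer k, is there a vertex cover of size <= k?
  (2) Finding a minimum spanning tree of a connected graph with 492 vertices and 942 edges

(1) is NP-complete: one of Karp's 21 NP-complete problems (with k part of the input; for any fixed constant k it is in P).
(2) is P: Kruskal's / Prim's algorithms run in polynomial time.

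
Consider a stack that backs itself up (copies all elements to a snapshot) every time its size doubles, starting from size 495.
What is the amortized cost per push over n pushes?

Backups occur at sizes 495, 990, 1980, ..., copying 495 + 990 + 1980 + ... <= 2n elements total (geometric series). Spread over n pushes, the amortized backup cost is O(1) per push.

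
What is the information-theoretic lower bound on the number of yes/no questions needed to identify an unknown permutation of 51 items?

There are 51! = 1551118753287382280224243016469303211063259720016986112000000000000 permutations. Each yes/no question gives at most 1 bit, so at least ceil(log_2(1551118753287382280224243016469303211063259720016986112000000000000)) = 220 questions are needed.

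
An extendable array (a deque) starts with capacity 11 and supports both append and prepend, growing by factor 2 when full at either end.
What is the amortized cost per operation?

Growth at either end copies all elements; capacities form a geometric sequence with ratio 2, so total copy cost over n operations is O(n) (two geometric series). Amortized O(1).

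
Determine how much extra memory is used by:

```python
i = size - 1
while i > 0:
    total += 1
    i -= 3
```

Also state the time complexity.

Space complexity: O(1).
Only a constant amount of auxiliary storage is used; nothing grows with n.
Time complexity: O(n).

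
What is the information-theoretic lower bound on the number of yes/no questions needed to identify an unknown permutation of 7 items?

There are 7! = 5040 permutations. Each yes/no question gives at most 1 bit, so at least ceil(log_2(5040)) = 13 questions are needed.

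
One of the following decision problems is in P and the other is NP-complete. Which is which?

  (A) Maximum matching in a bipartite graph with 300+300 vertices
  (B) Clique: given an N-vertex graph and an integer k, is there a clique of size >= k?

(A) is P: Hopcroft-Karp runs in O(E sqrt(V)).
(B) is NP-complete: complement of Independent Set / Vertex Cover (with k part of the input).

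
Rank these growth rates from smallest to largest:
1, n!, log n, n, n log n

Ordered by growth rate: 1 < log n < n < n log n < n!.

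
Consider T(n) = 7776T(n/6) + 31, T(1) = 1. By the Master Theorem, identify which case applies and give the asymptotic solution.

a=7776, b=6, f(n)=31.
log_6(7776) = 5 > 0.
Since f(n) = O(n^0) is polynomially smaller than n^5, Case 1 applies.
T(n) = Theta(n^5).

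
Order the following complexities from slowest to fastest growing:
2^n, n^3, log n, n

Ordered by growth rate: log n < n < n^3 < 2^n.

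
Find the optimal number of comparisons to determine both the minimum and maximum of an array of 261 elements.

Naive approach: 520 comparisons (260 for max + 260 for min).
Optimal: Compare elements in pairs first (floor(n/2) = 130 comparisons), then find max among winners and min among losers (130 comparisons each).
Total: ceil(3n/2) - 2 = 390 comparisons. An adversary argument shows this is also a lower bound.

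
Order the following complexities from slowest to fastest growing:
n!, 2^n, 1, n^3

Ordered by growth rate: 1 < n^3 < 2^n < n!.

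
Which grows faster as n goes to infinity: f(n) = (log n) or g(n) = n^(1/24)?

g(n) = n^(1/24) grows faster: any positive power of n dominates any polylog.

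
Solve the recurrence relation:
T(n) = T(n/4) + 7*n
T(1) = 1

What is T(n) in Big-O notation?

Geometric series: 7*n*(1 + 1/4 + 1/4^2 + ...) = O(n). T(n) = O(n).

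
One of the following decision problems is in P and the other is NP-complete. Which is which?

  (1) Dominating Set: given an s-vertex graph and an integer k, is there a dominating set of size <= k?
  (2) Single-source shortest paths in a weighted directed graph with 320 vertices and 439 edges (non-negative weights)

(1) is NP-complete: reduces from Set Cover (with k part of the input).
(2) is P: Dijkstra's algorithm runs in O((V+E) log V).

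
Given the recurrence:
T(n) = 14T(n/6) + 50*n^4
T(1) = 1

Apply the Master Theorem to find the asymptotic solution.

a=14, b=6, f(n)=50*n^4. log_6(14) = 1.473 < 4. Case 3: T(n) = O(n^4).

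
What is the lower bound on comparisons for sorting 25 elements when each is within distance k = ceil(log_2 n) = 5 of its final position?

Partition the 25 positions into floor(n/k) blocks of k = 5 consecutive positions; any permutation within a block keeps every element within k of its final position, so there are at least (k!)^(n/k) distinguishable inputs. Lower bound: log_2((k!)^(n/k)) = (n/k) * log_2(k!) = Theta(n log k); with k = ceil(log_2 n), this is Omega(n log log n).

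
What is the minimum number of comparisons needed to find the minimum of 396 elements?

Finding the minimum requires 395 comparisons, identical reasoning to finding the maximum. Each comparison eliminates one candidate.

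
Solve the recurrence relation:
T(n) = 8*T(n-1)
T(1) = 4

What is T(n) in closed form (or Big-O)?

Each step multiplies by 8. T(n) = T(1)*8^(n-1) = 4*8^(n-1).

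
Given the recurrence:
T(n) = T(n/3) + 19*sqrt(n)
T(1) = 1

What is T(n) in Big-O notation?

Each level contributes sqrt(n/3^k). Geometric series with ratio 1/sqrt(3) < 1 sums to O(sqrt(n)).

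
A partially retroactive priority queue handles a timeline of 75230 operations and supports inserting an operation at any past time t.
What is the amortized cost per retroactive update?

Partially retroactive priority queues (Demaine-Iacono-Langerman) allow updates at past times with queries only at the present. With a balanced BST over the m = 75230 timeline events tracking bridges, each retroactive insert or delete is O(log m) amortized.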